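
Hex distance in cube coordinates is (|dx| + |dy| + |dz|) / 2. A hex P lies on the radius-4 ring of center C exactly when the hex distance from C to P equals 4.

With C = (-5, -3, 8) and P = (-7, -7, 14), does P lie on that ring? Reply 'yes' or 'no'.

Answer: no

Derivation:
|px - cx| = |-7 - (-5)| = 2
|py - cy| = |-7 - (-3)| = 4
|pz - cz| = |14 - 8| = 6
distance = (2+4+6)/2 = 12/2 = 6
radius = 4; distance != radius -> no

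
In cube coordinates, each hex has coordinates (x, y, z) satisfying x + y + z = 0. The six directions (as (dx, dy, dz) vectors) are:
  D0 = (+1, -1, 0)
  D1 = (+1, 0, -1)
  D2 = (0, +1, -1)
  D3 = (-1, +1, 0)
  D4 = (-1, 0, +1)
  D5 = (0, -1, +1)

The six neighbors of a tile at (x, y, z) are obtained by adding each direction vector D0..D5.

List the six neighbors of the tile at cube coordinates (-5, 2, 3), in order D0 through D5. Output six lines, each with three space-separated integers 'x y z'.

Answer: -4 1 3
-4 2 2
-5 3 2
-6 3 3
-6 2 4
-5 1 4

Derivation:
Center: (-5, 2, 3). Add each direction:
  D0: (-5, 2, 3) + (1, -1, 0) = (-4, 1, 3)
  D1: (-5, 2, 3) + (1, 0, -1) = (-4, 2, 2)
  D2: (-5, 2, 3) + (0, 1, -1) = (-5, 3, 2)
  D3: (-5, 2, 3) + (-1, 1, 0) = (-6, 3, 3)
  D4: (-5, 2, 3) + (-1, 0, 1) = (-6, 2, 4)
  D5: (-5, 2, 3) + (0, -1, 1) = (-5, 1, 4)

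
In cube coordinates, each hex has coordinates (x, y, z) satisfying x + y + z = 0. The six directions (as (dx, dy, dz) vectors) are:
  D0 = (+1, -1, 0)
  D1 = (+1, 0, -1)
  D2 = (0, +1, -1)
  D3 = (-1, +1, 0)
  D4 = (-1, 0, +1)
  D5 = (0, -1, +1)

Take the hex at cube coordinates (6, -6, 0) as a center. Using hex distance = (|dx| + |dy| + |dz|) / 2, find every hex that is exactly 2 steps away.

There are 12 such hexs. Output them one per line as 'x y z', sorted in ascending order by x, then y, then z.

Walk ring at distance 2 from (6, -6, 0):
Start at center + D4*2 = (4, -6, 2)
  hex 0: (4, -6, 2)
  hex 1: (5, -7, 2)
  hex 2: (6, -8, 2)
  hex 3: (7, -8, 1)
  hex 4: (8, -8, 0)
  hex 5: (8, -7, -1)
  hex 6: (8, -6, -2)
  hex 7: (7, -5, -2)
  hex 8: (6, -4, -2)
  hex 9: (5, -4, -1)
  hex 10: (4, -4, 0)
  hex 11: (4, -5, 1)
Sorted: 12 hexes.

Answer: 4 -6 2
4 -5 1
4 -4 0
5 -7 2
5 -4 -1
6 -8 2
6 -4 -2
7 -8 1
7 -5 -2
8 -8 0
8 -7 -1
8 -6 -2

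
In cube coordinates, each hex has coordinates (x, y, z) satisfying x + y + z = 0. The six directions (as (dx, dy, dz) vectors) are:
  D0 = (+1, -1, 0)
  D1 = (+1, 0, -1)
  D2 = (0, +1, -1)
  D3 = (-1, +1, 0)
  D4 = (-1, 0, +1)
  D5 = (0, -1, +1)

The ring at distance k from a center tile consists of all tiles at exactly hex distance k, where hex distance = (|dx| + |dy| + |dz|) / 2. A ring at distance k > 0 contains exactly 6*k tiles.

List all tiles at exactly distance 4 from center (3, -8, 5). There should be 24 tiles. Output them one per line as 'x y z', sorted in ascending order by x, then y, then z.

Answer: -1 -8 9
-1 -7 8
-1 -6 7
-1 -5 6
-1 -4 5
0 -9 9
0 -4 4
1 -10 9
1 -4 3
2 -11 9
2 -4 2
3 -12 9
3 -4 1
4 -12 8
4 -5 1
5 -12 7
5 -6 1
6 -12 6
6 -7 1
7 -12 5
7 -11 4
7 -10 3
7 -9 2
7 -8 1

Derivation:
Walk ring at distance 4 from (3, -8, 5):
Start at center + D4*4 = (-1, -8, 9)
  hex 0: (-1, -8, 9)
  hex 1: (0, -9, 9)
  hex 2: (1, -10, 9)
  hex 3: (2, -11, 9)
  hex 4: (3, -12, 9)
  hex 5: (4, -12, 8)
  hex 6: (5, -12, 7)
  hex 7: (6, -12, 6)
  hex 8: (7, -12, 5)
  hex 9: (7, -11, 4)
  hex 10: (7, -10, 3)
  hex 11: (7, -9, 2)
  hex 12: (7, -8, 1)
  hex 13: (6, -7, 1)
  hex 14: (5, -6, 1)
  hex 15: (4, -5, 1)
  hex 16: (3, -4, 1)
  hex 17: (2, -4, 2)
  hex 18: (1, -4, 3)
  hex 19: (0, -4, 4)
  hex 20: (-1, -4, 5)
  hex 21: (-1, -5, 6)
  hex 22: (-1, -6, 7)
  hex 23: (-1, -7, 8)
Sorted: 24 hexes.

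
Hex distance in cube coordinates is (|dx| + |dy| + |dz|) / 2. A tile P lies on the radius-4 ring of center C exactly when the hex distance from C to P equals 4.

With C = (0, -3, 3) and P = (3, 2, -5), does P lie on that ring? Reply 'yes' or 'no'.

Answer: no

Derivation:
|px - cx| = |3 - 0| = 3
|py - cy| = |2 - (-3)| = 5
|pz - cz| = |-5 - 3| = 8
distance = (3+5+8)/2 = 16/2 = 8
radius = 4; distance != radius -> no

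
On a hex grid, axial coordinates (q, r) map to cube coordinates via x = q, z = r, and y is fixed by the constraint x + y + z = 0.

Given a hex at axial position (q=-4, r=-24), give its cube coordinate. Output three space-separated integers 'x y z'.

Answer: -4 28 -24

Derivation:
x = q = -4
z = r = -24
y = -x - z = -(-4) - (-24) = 28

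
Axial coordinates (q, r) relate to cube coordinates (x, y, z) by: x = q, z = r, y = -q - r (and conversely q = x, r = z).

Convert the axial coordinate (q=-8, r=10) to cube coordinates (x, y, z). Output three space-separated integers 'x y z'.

Answer: -8 -2 10

Derivation:
x = q = -8
z = r = 10
y = -x - z = -(-8) - (10) = -2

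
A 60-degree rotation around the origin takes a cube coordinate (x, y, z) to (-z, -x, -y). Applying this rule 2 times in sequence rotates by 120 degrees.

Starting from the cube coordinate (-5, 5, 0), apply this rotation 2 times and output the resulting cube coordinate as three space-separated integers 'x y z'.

Answer: 5 0 -5

Derivation:
Start: (-5, 5, 0)
Step 1: (-5, 5, 0) -> (-(0), -(-5), -(5)) = (0, 5, -5)
Step 2: (0, 5, -5) -> (-(-5), -(0), -(5)) = (5, 0, -5)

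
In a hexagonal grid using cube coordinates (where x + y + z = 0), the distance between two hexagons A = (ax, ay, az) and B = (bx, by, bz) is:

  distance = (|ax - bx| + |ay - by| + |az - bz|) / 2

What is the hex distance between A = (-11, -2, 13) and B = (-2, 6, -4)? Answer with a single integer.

Answer: 17

Derivation:
|ax - bx| = |-11 - (-2)| = 9
|ay - by| = |-2 - 6| = 8
|az - bz| = |13 - (-4)| = 17
distance = (9 + 8 + 17) / 2 = 34 / 2 = 17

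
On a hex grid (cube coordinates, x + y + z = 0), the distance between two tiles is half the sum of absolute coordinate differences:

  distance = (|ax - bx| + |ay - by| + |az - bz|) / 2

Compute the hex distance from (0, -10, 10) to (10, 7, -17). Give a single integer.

Answer: 27

Derivation:
|ax - bx| = |0 - 10| = 10
|ay - by| = |-10 - 7| = 17
|az - bz| = |10 - (-17)| = 27
distance = (10 + 17 + 27) / 2 = 54 / 2 = 27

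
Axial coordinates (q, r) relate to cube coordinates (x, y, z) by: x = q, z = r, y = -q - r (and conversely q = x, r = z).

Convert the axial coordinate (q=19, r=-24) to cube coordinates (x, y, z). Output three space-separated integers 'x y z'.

x = q = 19
z = r = -24
y = -x - z = -(19) - (-24) = 5

Answer: 19 5 -24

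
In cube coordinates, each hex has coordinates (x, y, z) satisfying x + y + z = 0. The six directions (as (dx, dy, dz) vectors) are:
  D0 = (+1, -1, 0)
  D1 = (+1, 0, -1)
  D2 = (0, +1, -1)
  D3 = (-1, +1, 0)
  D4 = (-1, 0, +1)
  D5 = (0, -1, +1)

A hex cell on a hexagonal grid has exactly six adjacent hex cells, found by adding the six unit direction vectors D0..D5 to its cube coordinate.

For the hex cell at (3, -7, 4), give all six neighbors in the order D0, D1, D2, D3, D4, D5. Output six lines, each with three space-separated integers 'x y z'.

Answer: 4 -8 4
4 -7 3
3 -6 3
2 -6 4
2 -7 5
3 -8 5

Derivation:
Center: (3, -7, 4). Add each direction:
  D0: (3, -7, 4) + (1, -1, 0) = (4, -8, 4)
  D1: (3, -7, 4) + (1, 0, -1) = (4, -7, 3)
  D2: (3, -7, 4) + (0, 1, -1) = (3, -6, 3)
  D3: (3, -7, 4) + (-1, 1, 0) = (2, -6, 4)
  D4: (3, -7, 4) + (-1, 0, 1) = (2, -7, 5)
  D5: (3, -7, 4) + (0, -1, 1) = (3, -8, 5)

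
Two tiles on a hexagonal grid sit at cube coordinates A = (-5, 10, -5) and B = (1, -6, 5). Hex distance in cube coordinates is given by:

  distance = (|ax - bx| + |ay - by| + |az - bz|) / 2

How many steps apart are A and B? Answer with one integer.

Answer: 16

Derivation:
|ax - bx| = |-5 - 1| = 6
|ay - by| = |10 - (-6)| = 16
|az - bz| = |-5 - 5| = 10
distance = (6 + 16 + 10) / 2 = 32 / 2 = 16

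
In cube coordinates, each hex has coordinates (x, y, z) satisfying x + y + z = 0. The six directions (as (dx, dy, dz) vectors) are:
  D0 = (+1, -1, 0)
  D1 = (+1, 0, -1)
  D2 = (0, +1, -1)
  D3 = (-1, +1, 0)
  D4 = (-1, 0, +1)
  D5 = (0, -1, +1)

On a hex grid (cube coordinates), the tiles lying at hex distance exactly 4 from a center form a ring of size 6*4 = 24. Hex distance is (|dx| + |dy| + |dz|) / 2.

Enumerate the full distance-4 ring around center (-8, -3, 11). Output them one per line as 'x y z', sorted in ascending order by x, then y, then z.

Answer: -12 -3 15
-12 -2 14
-12 -1 13
-12 0 12
-12 1 11
-11 -4 15
-11 1 10
-10 -5 15
-10 1 9
-9 -6 15
-9 1 8
-8 -7 15
-8 1 7
-7 -7 14
-7 0 7
-6 -7 13
-6 -1 7
-5 -7 12
-5 -2 7
-4 -7 11
-4 -6 10
-4 -5 9
-4 -4 8
-4 -3 7

Derivation:
Walk ring at distance 4 from (-8, -3, 11):
Start at center + D4*4 = (-12, -3, 15)
  hex 0: (-12, -3, 15)
  hex 1: (-11, -4, 15)
  hex 2: (-10, -5, 15)
  hex 3: (-9, -6, 15)
  hex 4: (-8, -7, 15)
  hex 5: (-7, -7, 14)
  hex 6: (-6, -7, 13)
  hex 7: (-5, -7, 12)
  hex 8: (-4, -7, 11)
  hex 9: (-4, -6, 10)
  hex 10: (-4, -5, 9)
  hex 11: (-4, -4, 8)
  hex 12: (-4, -3, 7)
  hex 13: (-5, -2, 7)
  hex 14: (-6, -1, 7)
  hex 15: (-7, 0, 7)
  hex 16: (-8, 1, 7)
  hex 17: (-9, 1, 8)
  hex 18: (-10, 1, 9)
  hex 19: (-11, 1, 10)
  hex 20: (-12, 1, 11)
  hex 21: (-12, 0, 12)
  hex 22: (-12, -1, 13)
  hex 23: (-12, -2, 14)
Sorted: 24 hexes.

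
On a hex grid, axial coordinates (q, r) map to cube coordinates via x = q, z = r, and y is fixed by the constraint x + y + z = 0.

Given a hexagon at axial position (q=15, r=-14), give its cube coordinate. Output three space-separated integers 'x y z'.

x = q = 15
z = r = -14
y = -x - z = -(15) - (-14) = -1

Answer: 15 -1 -14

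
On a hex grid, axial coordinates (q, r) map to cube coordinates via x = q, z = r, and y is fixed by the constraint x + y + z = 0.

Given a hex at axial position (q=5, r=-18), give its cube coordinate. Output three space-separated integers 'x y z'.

x = q = 5
z = r = -18
y = -x - z = -(5) - (-18) = 13

Answer: 5 13 -18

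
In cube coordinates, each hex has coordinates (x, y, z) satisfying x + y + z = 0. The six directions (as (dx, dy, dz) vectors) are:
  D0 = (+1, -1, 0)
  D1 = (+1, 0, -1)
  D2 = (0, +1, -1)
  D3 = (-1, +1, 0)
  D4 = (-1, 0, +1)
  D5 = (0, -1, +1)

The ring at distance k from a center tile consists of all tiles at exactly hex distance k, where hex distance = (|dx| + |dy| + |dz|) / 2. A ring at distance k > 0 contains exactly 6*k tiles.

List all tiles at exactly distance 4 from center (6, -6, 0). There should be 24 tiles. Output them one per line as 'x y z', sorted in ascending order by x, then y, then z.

Walk ring at distance 4 from (6, -6, 0):
Start at center + D4*4 = (2, -6, 4)
  hex 0: (2, -6, 4)
  hex 1: (3, -7, 4)
  hex 2: (4, -8, 4)
  hex 3: (5, -9, 4)
  hex 4: (6, -10, 4)
  hex 5: (7, -10, 3)
  hex 6: (8, -10, 2)
  hex 7: (9, -10, 1)
  hex 8: (10, -10, 0)
  hex 9: (10, -9, -1)
  hex 10: (10, -8, -2)
  hex 11: (10, -7, -3)
  hex 12: (10, -6, -4)
  hex 13: (9, -5, -4)
  hex 14: (8, -4, -4)
  hex 15: (7, -3, -4)
  hex 16: (6, -2, -4)
  hex 17: (5, -2, -3)
  hex 18: (4, -2, -2)
  hex 19: (3, -2, -1)
  hex 20: (2, -2, 0)
  hex 21: (2, -3, 1)
  hex 22: (2, -4, 2)
  hex 23: (2, -5, 3)
Sorted: 24 hexes.

Answer: 2 -6 4
2 -5 3
2 -4 2
2 -3 1
2 -2 0
3 -7 4
3 -2 -1
4 -8 4
4 -2 -2
5 -9 4
5 -2 -3
6 -10 4
6 -2 -4
7 -10 3
7 -3 -4
8 -10 2
8 -4 -4
9 -10 1
9 -5 -4
10 -10 0
10 -9 -1
10 -8 -2
10 -7 -3
10 -6 -4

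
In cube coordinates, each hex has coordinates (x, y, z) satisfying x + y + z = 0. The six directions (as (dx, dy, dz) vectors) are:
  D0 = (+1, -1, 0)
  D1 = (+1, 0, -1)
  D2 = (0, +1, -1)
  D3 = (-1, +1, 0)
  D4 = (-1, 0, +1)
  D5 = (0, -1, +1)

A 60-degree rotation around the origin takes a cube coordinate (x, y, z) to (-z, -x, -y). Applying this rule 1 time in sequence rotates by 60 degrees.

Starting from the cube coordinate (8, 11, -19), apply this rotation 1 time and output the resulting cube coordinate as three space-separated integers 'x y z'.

Answer: 19 -8 -11

Derivation:
Start: (8, 11, -19)
Step 1: (8, 11, -19) -> (-(-19), -(8), -(11)) = (19, -8, -11)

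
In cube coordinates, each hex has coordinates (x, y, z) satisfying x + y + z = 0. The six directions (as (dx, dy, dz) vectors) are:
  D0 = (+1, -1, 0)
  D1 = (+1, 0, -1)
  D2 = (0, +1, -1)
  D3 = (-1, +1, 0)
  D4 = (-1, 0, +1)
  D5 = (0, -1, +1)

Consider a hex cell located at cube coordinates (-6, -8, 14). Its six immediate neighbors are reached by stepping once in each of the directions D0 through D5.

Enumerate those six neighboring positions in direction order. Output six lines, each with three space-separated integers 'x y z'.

Answer: -5 -9 14
-5 -8 13
-6 -7 13
-7 -7 14
-7 -8 15
-6 -9 15

Derivation:
Center: (-6, -8, 14). Add each direction:
  D0: (-6, -8, 14) + (1, -1, 0) = (-5, -9, 14)
  D1: (-6, -8, 14) + (1, 0, -1) = (-5, -8, 13)
  D2: (-6, -8, 14) + (0, 1, -1) = (-6, -7, 13)
  D3: (-6, -8, 14) + (-1, 1, 0) = (-7, -7, 14)
  D4: (-6, -8, 14) + (-1, 0, 1) = (-7, -8, 15)
  D5: (-6, -8, 14) + (0, -1, 1) = (-6, -9, 15)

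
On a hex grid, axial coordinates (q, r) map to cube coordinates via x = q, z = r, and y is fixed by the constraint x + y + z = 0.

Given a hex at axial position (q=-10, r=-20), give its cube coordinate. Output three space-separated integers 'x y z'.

Answer: -10 30 -20

Derivation:
x = q = -10
z = r = -20
y = -x - z = -(-10) - (-20) = 30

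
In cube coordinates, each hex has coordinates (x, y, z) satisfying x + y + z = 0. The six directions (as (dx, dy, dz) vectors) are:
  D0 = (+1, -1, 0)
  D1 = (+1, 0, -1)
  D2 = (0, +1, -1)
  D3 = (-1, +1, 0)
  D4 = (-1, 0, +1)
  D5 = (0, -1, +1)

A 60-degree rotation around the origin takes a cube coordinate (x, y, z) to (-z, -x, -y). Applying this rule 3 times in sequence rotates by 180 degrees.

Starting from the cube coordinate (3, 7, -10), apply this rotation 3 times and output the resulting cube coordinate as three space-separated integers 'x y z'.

Answer: -3 -7 10

Derivation:
Start: (3, 7, -10)
Step 1: (3, 7, -10) -> (-(-10), -(3), -(7)) = (10, -3, -7)
Step 2: (10, -3, -7) -> (-(-7), -(10), -(-3)) = (7, -10, 3)
Step 3: (7, -10, 3) -> (-(3), -(7), -(-10)) = (-3, -7, 10)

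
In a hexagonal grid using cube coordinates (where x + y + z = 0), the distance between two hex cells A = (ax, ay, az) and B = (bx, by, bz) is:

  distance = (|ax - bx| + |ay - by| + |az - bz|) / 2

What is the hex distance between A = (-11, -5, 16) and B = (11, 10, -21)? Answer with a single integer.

Answer: 37

Derivation:
|ax - bx| = |-11 - 11| = 22
|ay - by| = |-5 - 10| = 15
|az - bz| = |16 - (-21)| = 37
distance = (22 + 15 + 37) / 2 = 74 / 2 = 37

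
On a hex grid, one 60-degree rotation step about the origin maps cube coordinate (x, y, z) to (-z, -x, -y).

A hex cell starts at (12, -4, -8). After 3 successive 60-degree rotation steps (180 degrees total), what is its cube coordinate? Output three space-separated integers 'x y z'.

Answer: -12 4 8

Derivation:
Start: (12, -4, -8)
Step 1: (12, -4, -8) -> (-(-8), -(12), -(-4)) = (8, -12, 4)
Step 2: (8, -12, 4) -> (-(4), -(8), -(-12)) = (-4, -8, 12)
Step 3: (-4, -8, 12) -> (-(12), -(-4), -(-8)) = (-12, 4, 8)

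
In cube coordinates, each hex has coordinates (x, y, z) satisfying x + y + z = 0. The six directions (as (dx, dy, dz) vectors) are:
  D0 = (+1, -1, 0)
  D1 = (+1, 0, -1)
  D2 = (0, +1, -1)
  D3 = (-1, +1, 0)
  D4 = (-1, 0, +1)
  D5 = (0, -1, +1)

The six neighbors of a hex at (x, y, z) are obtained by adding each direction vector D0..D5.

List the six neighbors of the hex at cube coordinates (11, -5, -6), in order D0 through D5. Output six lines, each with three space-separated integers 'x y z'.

Center: (11, -5, -6). Add each direction:
  D0: (11, -5, -6) + (1, -1, 0) = (12, -6, -6)
  D1: (11, -5, -6) + (1, 0, -1) = (12, -5, -7)
  D2: (11, -5, -6) + (0, 1, -1) = (11, -4, -7)
  D3: (11, -5, -6) + (-1, 1, 0) = (10, -4, -6)
  D4: (11, -5, -6) + (-1, 0, 1) = (10, -5, -5)
  D5: (11, -5, -6) + (0, -1, 1) = (11, -6, -5)

Answer: 12 -6 -6
12 -5 -7
11 -4 -7
10 -4 -6
10 -5 -5
11 -6 -5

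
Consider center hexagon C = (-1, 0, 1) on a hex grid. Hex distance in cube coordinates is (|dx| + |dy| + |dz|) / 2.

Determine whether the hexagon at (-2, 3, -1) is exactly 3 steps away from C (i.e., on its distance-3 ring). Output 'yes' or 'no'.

Answer: yes

Derivation:
|px - cx| = |-2 - (-1)| = 1
|py - cy| = |3 - 0| = 3
|pz - cz| = |-1 - 1| = 2
distance = (1+3+2)/2 = 6/2 = 3
radius = 3; distance == radius -> yes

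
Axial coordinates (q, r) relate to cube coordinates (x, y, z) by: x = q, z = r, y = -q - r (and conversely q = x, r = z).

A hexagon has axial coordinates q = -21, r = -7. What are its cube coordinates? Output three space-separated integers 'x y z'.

x = q = -21
z = r = -7
y = -x - z = -(-21) - (-7) = 28

Answer: -21 28 -7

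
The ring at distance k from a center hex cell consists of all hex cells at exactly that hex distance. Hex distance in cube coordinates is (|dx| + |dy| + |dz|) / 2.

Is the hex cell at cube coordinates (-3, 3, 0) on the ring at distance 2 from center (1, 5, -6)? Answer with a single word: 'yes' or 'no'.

|px - cx| = |-3 - 1| = 4
|py - cy| = |3 - 5| = 2
|pz - cz| = |0 - (-6)| = 6
distance = (4+2+6)/2 = 12/2 = 6
radius = 2; distance != radius -> no

Answer: no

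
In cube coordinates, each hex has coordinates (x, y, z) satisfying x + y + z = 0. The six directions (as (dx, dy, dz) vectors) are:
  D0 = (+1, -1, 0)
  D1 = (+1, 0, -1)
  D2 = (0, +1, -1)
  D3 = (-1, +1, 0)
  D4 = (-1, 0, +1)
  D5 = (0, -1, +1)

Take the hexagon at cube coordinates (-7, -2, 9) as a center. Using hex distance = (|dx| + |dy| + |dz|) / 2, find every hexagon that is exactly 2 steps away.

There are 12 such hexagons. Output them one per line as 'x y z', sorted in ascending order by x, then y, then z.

Answer: -9 -2 11
-9 -1 10
-9 0 9
-8 -3 11
-8 0 8
-7 -4 11
-7 0 7
-6 -4 10
-6 -1 7
-5 -4 9
-5 -3 8
-5 -2 7

Derivation:
Walk ring at distance 2 from (-7, -2, 9):
Start at center + D4*2 = (-9, -2, 11)
  hex 0: (-9, -2, 11)
  hex 1: (-8, -3, 11)
  hex 2: (-7, -4, 11)
  hex 3: (-6, -4, 10)
  hex 4: (-5, -4, 9)
  hex 5: (-5, -3, 8)
  hex 6: (-5, -2, 7)
  hex 7: (-6, -1, 7)
  hex 8: (-7, 0, 7)
  hex 9: (-8, 0, 8)
  hex 10: (-9, 0, 9)
  hex 11: (-9, -1, 10)
Sorted: 12 hexes.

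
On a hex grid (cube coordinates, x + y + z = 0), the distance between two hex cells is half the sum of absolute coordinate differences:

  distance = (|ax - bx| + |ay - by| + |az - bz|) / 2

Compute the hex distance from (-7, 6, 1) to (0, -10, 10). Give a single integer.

|ax - bx| = |-7 - 0| = 7
|ay - by| = |6 - (-10)| = 16
|az - bz| = |1 - 10| = 9
distance = (7 + 16 + 9) / 2 = 32 / 2 = 16

Answer: 16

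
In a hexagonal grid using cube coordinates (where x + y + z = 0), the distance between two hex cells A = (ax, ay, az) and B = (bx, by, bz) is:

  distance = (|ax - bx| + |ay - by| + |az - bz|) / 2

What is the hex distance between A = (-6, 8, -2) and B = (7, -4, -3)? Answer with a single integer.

Answer: 13

Derivation:
|ax - bx| = |-6 - 7| = 13
|ay - by| = |8 - (-4)| = 12
|az - bz| = |-2 - (-3)| = 1
distance = (13 + 12 + 1) / 2 = 26 / 2 = 13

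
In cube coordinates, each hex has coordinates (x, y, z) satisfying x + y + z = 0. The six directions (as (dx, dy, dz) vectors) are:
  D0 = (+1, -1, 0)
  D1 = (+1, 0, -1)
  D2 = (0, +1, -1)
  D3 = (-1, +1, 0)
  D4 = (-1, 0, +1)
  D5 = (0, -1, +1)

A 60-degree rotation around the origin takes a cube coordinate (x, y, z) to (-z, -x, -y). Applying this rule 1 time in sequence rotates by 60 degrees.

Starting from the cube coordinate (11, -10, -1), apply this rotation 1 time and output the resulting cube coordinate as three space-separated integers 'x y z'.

Start: (11, -10, -1)
Step 1: (11, -10, -1) -> (-(-1), -(11), -(-10)) = (1, -11, 10)

Answer: 1 -11 10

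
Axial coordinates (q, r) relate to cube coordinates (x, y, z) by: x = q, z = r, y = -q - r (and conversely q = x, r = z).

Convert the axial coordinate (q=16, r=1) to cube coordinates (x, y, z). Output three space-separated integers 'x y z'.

Answer: 16 -17 1

Derivation:
x = q = 16
z = r = 1
y = -x - z = -(16) - (1) = -17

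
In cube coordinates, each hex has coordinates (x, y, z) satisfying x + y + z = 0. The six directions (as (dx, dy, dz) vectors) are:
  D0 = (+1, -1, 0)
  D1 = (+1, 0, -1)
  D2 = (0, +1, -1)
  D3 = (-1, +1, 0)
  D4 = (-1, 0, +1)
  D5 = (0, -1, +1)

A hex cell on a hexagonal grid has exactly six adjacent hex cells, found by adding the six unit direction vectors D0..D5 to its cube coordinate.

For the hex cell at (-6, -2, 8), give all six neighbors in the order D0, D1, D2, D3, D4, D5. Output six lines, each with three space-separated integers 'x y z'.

Answer: -5 -3 8
-5 -2 7
-6 -1 7
-7 -1 8
-7 -2 9
-6 -3 9

Derivation:
Center: (-6, -2, 8). Add each direction:
  D0: (-6, -2, 8) + (1, -1, 0) = (-5, -3, 8)
  D1: (-6, -2, 8) + (1, 0, -1) = (-5, -2, 7)
  D2: (-6, -2, 8) + (0, 1, -1) = (-6, -1, 7)
  D3: (-6, -2, 8) + (-1, 1, 0) = (-7, -1, 8)
  D4: (-6, -2, 8) + (-1, 0, 1) = (-7, -2, 9)
  D5: (-6, -2, 8) + (0, -1, 1) = (-6, -3, 9)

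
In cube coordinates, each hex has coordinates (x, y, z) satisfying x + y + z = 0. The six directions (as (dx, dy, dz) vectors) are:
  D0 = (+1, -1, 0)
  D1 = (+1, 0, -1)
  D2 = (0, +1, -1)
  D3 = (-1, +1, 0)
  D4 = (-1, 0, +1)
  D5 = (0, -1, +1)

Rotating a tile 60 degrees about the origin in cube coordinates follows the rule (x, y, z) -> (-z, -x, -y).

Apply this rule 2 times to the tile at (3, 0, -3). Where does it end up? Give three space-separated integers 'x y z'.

Start: (3, 0, -3)
Step 1: (3, 0, -3) -> (-(-3), -(3), -(0)) = (3, -3, 0)
Step 2: (3, -3, 0) -> (-(0), -(3), -(-3)) = (0, -3, 3)

Answer: 0 -3 3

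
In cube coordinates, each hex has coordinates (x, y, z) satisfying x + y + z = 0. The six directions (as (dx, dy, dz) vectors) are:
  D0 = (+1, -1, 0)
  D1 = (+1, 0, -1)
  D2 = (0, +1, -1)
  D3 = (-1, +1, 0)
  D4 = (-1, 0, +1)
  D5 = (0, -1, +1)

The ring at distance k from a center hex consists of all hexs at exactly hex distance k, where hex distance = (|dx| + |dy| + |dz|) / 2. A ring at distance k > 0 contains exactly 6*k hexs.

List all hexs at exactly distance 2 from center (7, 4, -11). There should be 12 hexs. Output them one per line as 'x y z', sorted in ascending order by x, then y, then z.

Walk ring at distance 2 from (7, 4, -11):
Start at center + D4*2 = (5, 4, -9)
  hex 0: (5, 4, -9)
  hex 1: (6, 3, -9)
  hex 2: (7, 2, -9)
  hex 3: (8, 2, -10)
  hex 4: (9, 2, -11)
  hex 5: (9, 3, -12)
  hex 6: (9, 4, -13)
  hex 7: (8, 5, -13)
  hex 8: (7, 6, -13)
  hex 9: (6, 6, -12)
  hex 10: (5, 6, -11)
  hex 11: (5, 5, -10)
Sorted: 12 hexes.

Answer: 5 4 -9
5 5 -10
5 6 -11
6 3 -9
6 6 -12
7 2 -9
7 6 -13
8 2 -10
8 5 -13
9 2 -11
9 3 -12
9 4 -13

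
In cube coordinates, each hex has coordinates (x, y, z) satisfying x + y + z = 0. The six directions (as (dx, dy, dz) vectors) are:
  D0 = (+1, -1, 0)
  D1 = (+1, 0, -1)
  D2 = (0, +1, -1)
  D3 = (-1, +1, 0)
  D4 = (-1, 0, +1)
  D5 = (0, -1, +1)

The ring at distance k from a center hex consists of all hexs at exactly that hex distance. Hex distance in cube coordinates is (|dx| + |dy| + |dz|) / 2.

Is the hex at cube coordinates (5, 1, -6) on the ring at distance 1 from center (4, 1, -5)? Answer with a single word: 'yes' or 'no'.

Answer: yes

Derivation:
|px - cx| = |5 - 4| = 1
|py - cy| = |1 - 1| = 0
|pz - cz| = |-6 - (-5)| = 1
distance = (1+0+1)/2 = 2/2 = 1
radius = 1; distance == radius -> yes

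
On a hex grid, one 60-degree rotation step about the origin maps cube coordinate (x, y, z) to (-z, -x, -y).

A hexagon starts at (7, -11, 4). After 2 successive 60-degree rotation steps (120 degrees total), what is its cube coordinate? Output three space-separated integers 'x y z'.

Start: (7, -11, 4)
Step 1: (7, -11, 4) -> (-(4), -(7), -(-11)) = (-4, -7, 11)
Step 2: (-4, -7, 11) -> (-(11), -(-4), -(-7)) = (-11, 4, 7)

Answer: -11 4 7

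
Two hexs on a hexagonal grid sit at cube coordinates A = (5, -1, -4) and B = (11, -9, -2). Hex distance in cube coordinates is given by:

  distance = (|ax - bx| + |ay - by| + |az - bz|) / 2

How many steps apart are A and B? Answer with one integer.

Answer: 8

Derivation:
|ax - bx| = |5 - 11| = 6
|ay - by| = |-1 - (-9)| = 8
|az - bz| = |-4 - (-2)| = 2
distance = (6 + 8 + 2) / 2 = 16 / 2 = 8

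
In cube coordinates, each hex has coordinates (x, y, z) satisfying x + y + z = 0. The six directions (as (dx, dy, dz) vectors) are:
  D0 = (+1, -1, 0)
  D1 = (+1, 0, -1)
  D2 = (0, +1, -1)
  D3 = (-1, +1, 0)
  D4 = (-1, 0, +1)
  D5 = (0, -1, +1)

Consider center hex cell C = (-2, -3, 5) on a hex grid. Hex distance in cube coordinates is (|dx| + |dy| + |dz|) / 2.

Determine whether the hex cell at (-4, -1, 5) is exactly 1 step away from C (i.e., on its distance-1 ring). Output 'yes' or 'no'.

|px - cx| = |-4 - (-2)| = 2
|py - cy| = |-1 - (-3)| = 2
|pz - cz| = |5 - 5| = 0
distance = (2+2+0)/2 = 4/2 = 2
radius = 1; distance != radius -> no

Answer: no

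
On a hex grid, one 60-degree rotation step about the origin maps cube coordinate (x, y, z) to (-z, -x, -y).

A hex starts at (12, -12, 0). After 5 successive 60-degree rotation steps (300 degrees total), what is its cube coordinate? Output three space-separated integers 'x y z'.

Answer: 12 0 -12

Derivation:
Start: (12, -12, 0)
Step 1: (12, -12, 0) -> (-(0), -(12), -(-12)) = (0, -12, 12)
Step 2: (0, -12, 12) -> (-(12), -(0), -(-12)) = (-12, 0, 12)
Step 3: (-12, 0, 12) -> (-(12), -(-12), -(0)) = (-12, 12, 0)
Step 4: (-12, 12, 0) -> (-(0), -(-12), -(12)) = (0, 12, -12)
Step 5: (0, 12, -12) -> (-(-12), -(0), -(12)) = (12, 0, -12)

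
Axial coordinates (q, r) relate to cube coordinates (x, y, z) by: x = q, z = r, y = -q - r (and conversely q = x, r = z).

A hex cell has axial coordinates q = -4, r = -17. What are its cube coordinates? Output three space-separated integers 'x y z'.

x = q = -4
z = r = -17
y = -x - z = -(-4) - (-17) = 21

Answer: -4 21 -17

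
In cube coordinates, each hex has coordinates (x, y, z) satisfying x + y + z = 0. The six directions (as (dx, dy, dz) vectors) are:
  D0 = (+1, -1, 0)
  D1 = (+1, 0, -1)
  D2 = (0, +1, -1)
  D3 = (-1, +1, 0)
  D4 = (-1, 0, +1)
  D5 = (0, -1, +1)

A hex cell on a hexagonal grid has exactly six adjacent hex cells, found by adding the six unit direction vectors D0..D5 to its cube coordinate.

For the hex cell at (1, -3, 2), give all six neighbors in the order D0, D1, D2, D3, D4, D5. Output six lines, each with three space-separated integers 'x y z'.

Center: (1, -3, 2). Add each direction:
  D0: (1, -3, 2) + (1, -1, 0) = (2, -4, 2)
  D1: (1, -3, 2) + (1, 0, -1) = (2, -3, 1)
  D2: (1, -3, 2) + (0, 1, -1) = (1, -2, 1)
  D3: (1, -3, 2) + (-1, 1, 0) = (0, -2, 2)
  D4: (1, -3, 2) + (-1, 0, 1) = (0, -3, 3)
  D5: (1, -3, 2) + (0, -1, 1) = (1, -4, 3)

Answer: 2 -4 2
2 -3 1
1 -2 1
0 -2 2
0 -3 3
1 -4 3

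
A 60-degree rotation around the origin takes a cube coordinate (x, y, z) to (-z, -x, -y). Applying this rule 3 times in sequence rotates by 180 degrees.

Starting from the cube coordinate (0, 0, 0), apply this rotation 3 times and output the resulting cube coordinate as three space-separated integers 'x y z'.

Start: (0, 0, 0)
Step 1: (0, 0, 0) -> (-(0), -(0), -(0)) = (0, 0, 0)
Step 2: (0, 0, 0) -> (-(0), -(0), -(0)) = (0, 0, 0)
Step 3: (0, 0, 0) -> (-(0), -(0), -(0)) = (0, 0, 0)

Answer: 0 0 0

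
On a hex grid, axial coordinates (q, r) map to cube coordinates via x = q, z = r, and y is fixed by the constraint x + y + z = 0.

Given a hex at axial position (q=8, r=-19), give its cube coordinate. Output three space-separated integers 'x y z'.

Answer: 8 11 -19

Derivation:
x = q = 8
z = r = -19
y = -x - z = -(8) - (-19) = 11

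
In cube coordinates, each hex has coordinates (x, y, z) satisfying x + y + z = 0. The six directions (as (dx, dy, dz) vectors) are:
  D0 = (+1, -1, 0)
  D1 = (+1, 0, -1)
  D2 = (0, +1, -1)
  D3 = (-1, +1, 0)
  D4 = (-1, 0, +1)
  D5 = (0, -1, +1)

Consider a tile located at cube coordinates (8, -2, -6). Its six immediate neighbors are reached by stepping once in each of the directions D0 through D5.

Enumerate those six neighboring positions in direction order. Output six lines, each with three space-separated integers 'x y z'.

Center: (8, -2, -6). Add each direction:
  D0: (8, -2, -6) + (1, -1, 0) = (9, -3, -6)
  D1: (8, -2, -6) + (1, 0, -1) = (9, -2, -7)
  D2: (8, -2, -6) + (0, 1, -1) = (8, -1, -7)
  D3: (8, -2, -6) + (-1, 1, 0) = (7, -1, -6)
  D4: (8, -2, -6) + (-1, 0, 1) = (7, -2, -5)
  D5: (8, -2, -6) + (0, -1, 1) = (8, -3, -5)

Answer: 9 -3 -6
9 -2 -7
8 -1 -7
7 -1 -6
7 -2 -5
8 -3 -5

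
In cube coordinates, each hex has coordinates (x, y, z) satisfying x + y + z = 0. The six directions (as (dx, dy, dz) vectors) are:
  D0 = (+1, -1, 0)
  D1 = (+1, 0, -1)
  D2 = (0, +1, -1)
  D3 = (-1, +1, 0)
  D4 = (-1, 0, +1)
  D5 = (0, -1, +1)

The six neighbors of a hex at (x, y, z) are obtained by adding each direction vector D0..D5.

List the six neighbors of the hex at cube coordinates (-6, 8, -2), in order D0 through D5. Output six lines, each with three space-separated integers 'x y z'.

Center: (-6, 8, -2). Add each direction:
  D0: (-6, 8, -2) + (1, -1, 0) = (-5, 7, -2)
  D1: (-6, 8, -2) + (1, 0, -1) = (-5, 8, -3)
  D2: (-6, 8, -2) + (0, 1, -1) = (-6, 9, -3)
  D3: (-6, 8, -2) + (-1, 1, 0) = (-7, 9, -2)
  D4: (-6, 8, -2) + (-1, 0, 1) = (-7, 8, -1)
  D5: (-6, 8, -2) + (0, -1, 1) = (-6, 7, -1)

Answer: -5 7 -2
-5 8 -3
-6 9 -3
-7 9 -2
-7 8 -1
-6 7 -1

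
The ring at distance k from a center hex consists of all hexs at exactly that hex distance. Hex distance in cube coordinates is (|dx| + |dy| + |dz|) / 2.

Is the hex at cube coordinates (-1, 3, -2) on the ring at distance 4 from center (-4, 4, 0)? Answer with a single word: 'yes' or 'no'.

Answer: no

Derivation:
|px - cx| = |-1 - (-4)| = 3
|py - cy| = |3 - 4| = 1
|pz - cz| = |-2 - 0| = 2
distance = (3+1+2)/2 = 6/2 = 3
radius = 4; distance != radius -> no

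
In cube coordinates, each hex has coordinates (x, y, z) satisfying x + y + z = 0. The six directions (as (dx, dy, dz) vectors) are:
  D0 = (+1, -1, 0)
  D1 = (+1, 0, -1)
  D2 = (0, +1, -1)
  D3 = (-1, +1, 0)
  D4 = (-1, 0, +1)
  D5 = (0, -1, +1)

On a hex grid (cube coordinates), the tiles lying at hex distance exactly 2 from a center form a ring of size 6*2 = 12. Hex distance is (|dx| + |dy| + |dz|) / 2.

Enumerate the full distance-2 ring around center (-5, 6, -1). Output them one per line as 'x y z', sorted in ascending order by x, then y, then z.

Walk ring at distance 2 from (-5, 6, -1):
Start at center + D4*2 = (-7, 6, 1)
  hex 0: (-7, 6, 1)
  hex 1: (-6, 5, 1)
  hex 2: (-5, 4, 1)
  hex 3: (-4, 4, 0)
  hex 4: (-3, 4, -1)
  hex 5: (-3, 5, -2)
  hex 6: (-3, 6, -3)
  hex 7: (-4, 7, -3)
  hex 8: (-5, 8, -3)
  hex 9: (-6, 8, -2)
  hex 10: (-7, 8, -1)
  hex 11: (-7, 7, 0)
Sorted: 12 hexes.

Answer: -7 6 1
-7 7 0
-7 8 -1
-6 5 1
-6 8 -2
-5 4 1
-5 8 -3
-4 4 0
-4 7 -3
-3 4 -1
-3 5 -2
-3 6 -3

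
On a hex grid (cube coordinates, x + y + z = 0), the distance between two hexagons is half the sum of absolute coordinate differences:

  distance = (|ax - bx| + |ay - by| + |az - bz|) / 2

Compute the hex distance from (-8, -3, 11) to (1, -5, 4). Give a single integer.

Answer: 9

Derivation:
|ax - bx| = |-8 - 1| = 9
|ay - by| = |-3 - (-5)| = 2
|az - bz| = |11 - 4| = 7
distance = (9 + 2 + 7) / 2 = 18 / 2 = 9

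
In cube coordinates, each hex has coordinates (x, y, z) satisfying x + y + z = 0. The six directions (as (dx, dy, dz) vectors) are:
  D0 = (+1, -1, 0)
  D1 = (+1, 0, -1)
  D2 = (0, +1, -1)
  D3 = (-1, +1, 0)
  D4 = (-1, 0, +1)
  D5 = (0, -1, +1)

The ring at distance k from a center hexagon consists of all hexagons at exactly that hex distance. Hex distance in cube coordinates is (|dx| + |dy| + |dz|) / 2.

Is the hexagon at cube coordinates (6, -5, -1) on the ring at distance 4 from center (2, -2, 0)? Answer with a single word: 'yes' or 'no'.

|px - cx| = |6 - 2| = 4
|py - cy| = |-5 - (-2)| = 3
|pz - cz| = |-1 - 0| = 1
distance = (4+3+1)/2 = 8/2 = 4
radius = 4; distance == radius -> yes

Answer: yes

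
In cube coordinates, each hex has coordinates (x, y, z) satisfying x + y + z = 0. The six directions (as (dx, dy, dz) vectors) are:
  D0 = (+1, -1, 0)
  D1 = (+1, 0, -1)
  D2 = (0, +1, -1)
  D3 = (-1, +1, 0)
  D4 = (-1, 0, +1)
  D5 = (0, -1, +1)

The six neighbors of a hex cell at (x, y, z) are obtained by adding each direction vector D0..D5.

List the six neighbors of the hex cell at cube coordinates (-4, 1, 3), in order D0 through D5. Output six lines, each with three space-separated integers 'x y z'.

Answer: -3 0 3
-3 1 2
-4 2 2
-5 2 3
-5 1 4
-4 0 4

Derivation:
Center: (-4, 1, 3). Add each direction:
  D0: (-4, 1, 3) + (1, -1, 0) = (-3, 0, 3)
  D1: (-4, 1, 3) + (1, 0, -1) = (-3, 1, 2)
  D2: (-4, 1, 3) + (0, 1, -1) = (-4, 2, 2)
  D3: (-4, 1, 3) + (-1, 1, 0) = (-5, 2, 3)
  D4: (-4, 1, 3) + (-1, 0, 1) = (-5, 1, 4)
  D5: (-4, 1, 3) + (0, -1, 1) = (-4, 0, 4)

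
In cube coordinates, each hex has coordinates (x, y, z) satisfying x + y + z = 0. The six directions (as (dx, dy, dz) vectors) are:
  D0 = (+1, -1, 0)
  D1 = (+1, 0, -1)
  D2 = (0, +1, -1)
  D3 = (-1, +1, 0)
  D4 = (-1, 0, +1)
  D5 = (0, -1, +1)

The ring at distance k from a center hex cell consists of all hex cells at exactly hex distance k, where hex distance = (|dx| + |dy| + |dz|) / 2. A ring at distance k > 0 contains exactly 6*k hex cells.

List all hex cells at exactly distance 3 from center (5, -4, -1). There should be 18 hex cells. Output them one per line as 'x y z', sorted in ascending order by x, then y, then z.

Answer: 2 -4 2
2 -3 1
2 -2 0
2 -1 -1
3 -5 2
3 -1 -2
4 -6 2
4 -1 -3
5 -7 2
5 -1 -4
6 -7 1
6 -2 -4
7 -7 0
7 -3 -4
8 -7 -1
8 -6 -2
8 -5 -3
8 -4 -4

Derivation:
Walk ring at distance 3 from (5, -4, -1):
Start at center + D4*3 = (2, -4, 2)
  hex 0: (2, -4, 2)
  hex 1: (3, -5, 2)
  hex 2: (4, -6, 2)
  hex 3: (5, -7, 2)
  hex 4: (6, -7, 1)
  hex 5: (7, -7, 0)
  hex 6: (8, -7, -1)
  hex 7: (8, -6, -2)
  hex 8: (8, -5, -3)
  hex 9: (8, -4, -4)
  hex 10: (7, -3, -4)
  hex 11: (6, -2, -4)
  hex 12: (5, -1, -4)
  hex 13: (4, -1, -3)
  hex 14: (3, -1, -2)
  hex 15: (2, -1, -1)
  hex 16: (2, -2, 0)
  hex 17: (2, -3, 1)
Sorted: 18 hexes.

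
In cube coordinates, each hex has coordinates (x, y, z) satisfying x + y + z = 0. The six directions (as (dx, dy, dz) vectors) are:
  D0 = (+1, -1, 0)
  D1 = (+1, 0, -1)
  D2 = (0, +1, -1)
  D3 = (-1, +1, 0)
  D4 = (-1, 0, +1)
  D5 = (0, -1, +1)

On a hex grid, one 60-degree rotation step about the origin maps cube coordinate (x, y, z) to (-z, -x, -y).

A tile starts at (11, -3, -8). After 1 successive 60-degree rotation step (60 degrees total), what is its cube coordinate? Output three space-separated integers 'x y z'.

Answer: 8 -11 3

Derivation:
Start: (11, -3, -8)
Step 1: (11, -3, -8) -> (-(-8), -(11), -(-3)) = (8, -11, 3)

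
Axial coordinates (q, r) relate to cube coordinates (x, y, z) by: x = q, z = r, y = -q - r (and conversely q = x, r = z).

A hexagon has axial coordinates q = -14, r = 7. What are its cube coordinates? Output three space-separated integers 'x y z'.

Answer: -14 7 7

Derivation:
x = q = -14
z = r = 7
y = -x - z = -(-14) - (7) = 7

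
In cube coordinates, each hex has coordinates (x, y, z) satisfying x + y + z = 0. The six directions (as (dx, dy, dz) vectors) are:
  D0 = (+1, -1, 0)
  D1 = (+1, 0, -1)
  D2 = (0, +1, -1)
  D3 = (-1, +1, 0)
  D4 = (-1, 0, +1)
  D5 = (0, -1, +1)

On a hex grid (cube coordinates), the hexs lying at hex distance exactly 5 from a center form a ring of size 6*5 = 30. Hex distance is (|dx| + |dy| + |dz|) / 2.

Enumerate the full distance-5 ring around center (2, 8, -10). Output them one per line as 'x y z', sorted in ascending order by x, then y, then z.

Walk ring at distance 5 from (2, 8, -10):
Start at center + D4*5 = (-3, 8, -5)
  hex 0: (-3, 8, -5)
  hex 1: (-2, 7, -5)
  hex 2: (-1, 6, -5)
  hex 3: (0, 5, -5)
  hex 4: (1, 4, -5)
  hex 5: (2, 3, -5)
  hex 6: (3, 3, -6)
  hex 7: (4, 3, -7)
  hex 8: (5, 3, -8)
  hex 9: (6, 3, -9)
  hex 10: (7, 3, -10)
  hex 11: (7, 4, -11)
  hex 12: (7, 5, -12)
  hex 13: (7, 6, -13)
  hex 14: (7, 7, -14)
  hex 15: (7, 8, -15)
  hex 16: (6, 9, -15)
  hex 17: (5, 10, -15)
  hex 18: (4, 11, -15)
  hex 19: (3, 12, -15)
  hex 20: (2, 13, -15)
  hex 21: (1, 13, -14)
  hex 22: (0, 13, -13)
  hex 23: (-1, 13, -12)
  hex 24: (-2, 13, -11)
  hex 25: (-3, 13, -10)
  hex 26: (-3, 12, -9)
  hex 27: (-3, 11, -8)
  hex 28: (-3, 10, -7)
  hex 29: (-3, 9, -6)
Sorted: 30 hexes.

Answer: -3 8 -5
-3 9 -6
-3 10 -7
-3 11 -8
-3 12 -9
-3 13 -10
-2 7 -5
-2 13 -11
-1 6 -5
-1 13 -12
0 5 -5
0 13 -13
1 4 -5
1 13 -14
2 3 -5
2 13 -15
3 3 -6
3 12 -15
4 3 -7
4 11 -15
5 3 -8
5 10 -15
6 3 -9
6 9 -15
7 3 -10
7 4 -11
7 5 -12
7 6 -13
7 7 -14
7 8 -15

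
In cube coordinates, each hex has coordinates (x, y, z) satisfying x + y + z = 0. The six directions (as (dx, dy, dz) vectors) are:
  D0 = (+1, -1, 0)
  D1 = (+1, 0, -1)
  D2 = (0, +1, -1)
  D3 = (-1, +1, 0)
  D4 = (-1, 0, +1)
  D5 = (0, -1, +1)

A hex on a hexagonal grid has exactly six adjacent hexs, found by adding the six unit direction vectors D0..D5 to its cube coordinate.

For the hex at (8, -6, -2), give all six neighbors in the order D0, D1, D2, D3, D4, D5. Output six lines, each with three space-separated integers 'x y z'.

Answer: 9 -7 -2
9 -6 -3
8 -5 -3
7 -5 -2
7 -6 -1
8 -7 -1

Derivation:
Center: (8, -6, -2). Add each direction:
  D0: (8, -6, -2) + (1, -1, 0) = (9, -7, -2)
  D1: (8, -6, -2) + (1, 0, -1) = (9, -6, -3)
  D2: (8, -6, -2) + (0, 1, -1) = (8, -5, -3)
  D3: (8, -6, -2) + (-1, 1, 0) = (7, -5, -2)
  D4: (8, -6, -2) + (-1, 0, 1) = (7, -6, -1)
  D5: (8, -6, -2) + (0, -1, 1) = (8, -7, -1)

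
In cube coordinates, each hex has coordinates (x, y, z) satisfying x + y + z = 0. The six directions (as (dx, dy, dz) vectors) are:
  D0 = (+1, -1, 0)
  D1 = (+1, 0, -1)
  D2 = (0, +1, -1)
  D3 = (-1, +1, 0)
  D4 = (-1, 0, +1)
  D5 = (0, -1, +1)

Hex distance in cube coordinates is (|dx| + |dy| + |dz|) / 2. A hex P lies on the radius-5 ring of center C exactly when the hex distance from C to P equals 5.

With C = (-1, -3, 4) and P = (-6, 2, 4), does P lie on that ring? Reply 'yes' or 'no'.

|px - cx| = |-6 - (-1)| = 5
|py - cy| = |2 - (-3)| = 5
|pz - cz| = |4 - 4| = 0
distance = (5+5+0)/2 = 10/2 = 5
radius = 5; distance == radius -> yes

Answer: yes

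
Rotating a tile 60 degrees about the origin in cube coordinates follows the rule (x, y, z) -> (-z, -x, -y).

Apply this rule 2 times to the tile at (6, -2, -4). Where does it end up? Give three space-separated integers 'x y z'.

Start: (6, -2, -4)
Step 1: (6, -2, -4) -> (-(-4), -(6), -(-2)) = (4, -6, 2)
Step 2: (4, -6, 2) -> (-(2), -(4), -(-6)) = (-2, -4, 6)

Answer: -2 -4 6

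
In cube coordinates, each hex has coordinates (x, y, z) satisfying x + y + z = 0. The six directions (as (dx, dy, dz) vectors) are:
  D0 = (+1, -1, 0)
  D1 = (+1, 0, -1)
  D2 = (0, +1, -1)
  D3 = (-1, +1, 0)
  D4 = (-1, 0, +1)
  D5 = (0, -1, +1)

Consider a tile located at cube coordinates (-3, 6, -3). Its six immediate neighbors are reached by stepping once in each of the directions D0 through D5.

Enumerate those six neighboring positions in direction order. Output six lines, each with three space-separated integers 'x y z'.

Answer: -2 5 -3
-2 6 -4
-3 7 -4
-4 7 -3
-4 6 -2
-3 5 -2

Derivation:
Center: (-3, 6, -3). Add each direction:
  D0: (-3, 6, -3) + (1, -1, 0) = (-2, 5, -3)
  D1: (-3, 6, -3) + (1, 0, -1) = (-2, 6, -4)
  D2: (-3, 6, -3) + (0, 1, -1) = (-3, 7, -4)
  D3: (-3, 6, -3) + (-1, 1, 0) = (-4, 7, -3)
  D4: (-3, 6, -3) + (-1, 0, 1) = (-4, 6, -2)
  D5: (-3, 6, -3) + (0, -1, 1) = (-3, 5, -2)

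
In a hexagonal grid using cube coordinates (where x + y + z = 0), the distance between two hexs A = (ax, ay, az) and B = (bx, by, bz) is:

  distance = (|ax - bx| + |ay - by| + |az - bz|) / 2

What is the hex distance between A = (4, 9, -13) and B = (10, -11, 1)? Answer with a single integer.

|ax - bx| = |4 - 10| = 6
|ay - by| = |9 - (-11)| = 20
|az - bz| = |-13 - 1| = 14
distance = (6 + 20 + 14) / 2 = 40 / 2 = 20

Answer: 20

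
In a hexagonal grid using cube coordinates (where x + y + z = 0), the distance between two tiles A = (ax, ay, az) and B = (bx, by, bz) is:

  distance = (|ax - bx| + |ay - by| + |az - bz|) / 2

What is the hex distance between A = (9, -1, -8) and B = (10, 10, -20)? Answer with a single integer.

|ax - bx| = |9 - 10| = 1
|ay - by| = |-1 - 10| = 11
|az - bz| = |-8 - (-20)| = 12
distance = (1 + 11 + 12) / 2 = 24 / 2 = 12

Answer: 12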